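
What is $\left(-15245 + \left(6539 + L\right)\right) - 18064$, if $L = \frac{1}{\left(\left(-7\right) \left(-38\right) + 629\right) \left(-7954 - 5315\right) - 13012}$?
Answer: $- \frac{318262292591}{11888767} \approx -26770.0$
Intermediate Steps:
$L = - \frac{1}{11888767}$ ($L = \frac{1}{\left(266 + 629\right) \left(-13269\right) - 13012} = \frac{1}{895 \left(-13269\right) - 13012} = \frac{1}{-11875755 - 13012} = \frac{1}{-11888767} = - \frac{1}{11888767} \approx -8.4113 \cdot 10^{-8}$)
$\left(-15245 + \left(6539 + L\right)\right) - 18064 = \left(-15245 + \left(6539 - \frac{1}{11888767}\right)\right) - 18064 = \left(-15245 + \frac{77740647412}{11888767}\right) - 18064 = - \frac{103503605503}{11888767} - 18064 = - \frac{318262292591}{11888767}$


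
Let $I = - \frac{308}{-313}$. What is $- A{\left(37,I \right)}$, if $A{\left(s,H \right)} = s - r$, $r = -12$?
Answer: $-49$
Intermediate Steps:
$I = \frac{308}{313}$ ($I = \left(-308\right) \left(- \frac{1}{313}\right) = \frac{308}{313} \approx 0.98403$)
$A{\left(s,H \right)} = 12 + s$ ($A{\left(s,H \right)} = s - -12 = s + 12 = 12 + s$)
$- A{\left(37,I \right)} = - (12 + 37) = \left(-1\right) 49 = -49$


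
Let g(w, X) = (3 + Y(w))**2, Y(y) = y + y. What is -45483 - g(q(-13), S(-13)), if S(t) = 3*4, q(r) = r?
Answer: -46012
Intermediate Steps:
S(t) = 12
Y(y) = 2*y
g(w, X) = (3 + 2*w)**2
-45483 - g(q(-13), S(-13)) = -45483 - (3 + 2*(-13))**2 = -45483 - (3 - 26)**2 = -45483 - 1*(-23)**2 = -45483 - 1*529 = -45483 - 529 = -46012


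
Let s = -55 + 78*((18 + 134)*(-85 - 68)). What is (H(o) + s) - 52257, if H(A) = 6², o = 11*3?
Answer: -1866244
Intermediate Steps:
o = 33
s = -1814023 (s = -55 + 78*(152*(-153)) = -55 + 78*(-23256) = -55 - 1813968 = -1814023)
H(A) = 36
(H(o) + s) - 52257 = (36 - 1814023) - 52257 = -1813987 - 52257 = -1866244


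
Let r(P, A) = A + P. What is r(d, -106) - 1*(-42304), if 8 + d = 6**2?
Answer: 42226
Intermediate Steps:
d = 28 (d = -8 + 6**2 = -8 + 36 = 28)
r(d, -106) - 1*(-42304) = (-106 + 28) - 1*(-42304) = -78 + 42304 = 42226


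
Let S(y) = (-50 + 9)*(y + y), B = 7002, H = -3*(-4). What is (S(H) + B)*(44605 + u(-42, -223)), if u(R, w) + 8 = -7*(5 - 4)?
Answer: 268342620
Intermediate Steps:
u(R, w) = -15 (u(R, w) = -8 - 7*(5 - 4) = -8 - 7*1 = -8 - 7 = -15)
H = 12
S(y) = -82*y
(S(H) + B)*(44605 + u(-42, -223)) = (-82*12 + 7002)*(44605 - 15) = (-984 + 7002)*44590 = 6018*44590 = 268342620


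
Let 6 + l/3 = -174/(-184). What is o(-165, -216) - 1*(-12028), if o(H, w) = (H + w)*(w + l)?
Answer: 9209303/92 ≈ 1.0010e+5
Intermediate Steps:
l = -1395/92 (l = -18 + 3*(-174/(-184)) = -18 + 3*(-174*(-1/184)) = -18 + 3*(87/92) = -18 + 261/92 = -1395/92 ≈ -15.163)
o(H, w) = (-1395/92 + w)*(H + w) (o(H, w) = (H + w)*(w - 1395/92) = (H + w)*(-1395/92 + w) = (-1395/92 + w)*(H + w))
o(-165, -216) - 1*(-12028) = ((-216)² - 1395/92*(-165) - 1395/92*(-216) - 165*(-216)) - 1*(-12028) = (46656 + 230175/92 + 75330/23 + 35640) + 12028 = 8102727/92 + 12028 = 9209303/92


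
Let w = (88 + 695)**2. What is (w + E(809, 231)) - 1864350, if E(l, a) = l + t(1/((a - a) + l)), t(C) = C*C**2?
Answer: -662083234008307/529475129 ≈ -1.2505e+6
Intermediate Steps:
t(C) = C**3
E(l, a) = l + l**(-3) (E(l, a) = l + (1/((a - a) + l))**3 = l + (1/(0 + l))**3 = l + (1/l)**3 = l + l**(-3))
w = 613089 (w = 783**2 = 613089)
(w + E(809, 231)) - 1864350 = (613089 + (809 + 809**(-3))) - 1864350 = (613089 + (809 + 1/529475129)) - 1864350 = (613089 + 428345379362/529475129) - 1864350 = 325043722742843/529475129 - 1864350 = -662083234008307/529475129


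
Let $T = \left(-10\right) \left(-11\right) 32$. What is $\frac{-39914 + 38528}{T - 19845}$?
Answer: $\frac{1386}{16325} \approx 0.0849$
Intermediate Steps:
$T = 3520$ ($T = 110 \cdot 32 = 3520$)
$\frac{-39914 + 38528}{T - 19845} = \frac{-39914 + 38528}{3520 - 19845} = - \frac{1386}{-16325} = \left(-1386\right) \left(- \frac{1}{16325}\right) = \frac{1386}{16325}$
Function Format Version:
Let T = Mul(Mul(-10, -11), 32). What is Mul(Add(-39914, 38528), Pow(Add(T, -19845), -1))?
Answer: Rational(1386, 16325) ≈ 0.084900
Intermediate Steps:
T = 3520 (T = Mul(110, 32) = 3520)
Mul(Add(-39914, 38528), Pow(Add(T, -19845), -1)) = Mul(Add(-39914, 38528), Pow(Add(3520, -19845), -1)) = Mul(-1386, Pow(-16325, -1)) = Mul(-1386, Rational(-1, 16325)) = Rational(1386, 16325)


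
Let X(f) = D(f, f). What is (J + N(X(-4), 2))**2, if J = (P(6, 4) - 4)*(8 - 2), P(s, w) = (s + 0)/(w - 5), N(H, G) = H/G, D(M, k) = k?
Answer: 3844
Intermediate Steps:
X(f) = f
P(s, w) = s/(-5 + w)
J = -60 (J = (6/(-5 + 4) - 4)*(8 - 2) = (6/(-1) - 4)*6 = (6*(-1) - 4)*6 = (-6 - 4)*6 = -10*6 = -60)
(J + N(X(-4), 2))**2 = (-60 - 4/2)**2 = (-60 - 4*1/2)**2 = (-60 - 2)**2 = (-62)**2 = 3844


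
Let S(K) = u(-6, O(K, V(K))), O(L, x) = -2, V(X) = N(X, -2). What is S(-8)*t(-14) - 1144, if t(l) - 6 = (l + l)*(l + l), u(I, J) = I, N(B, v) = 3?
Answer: -5884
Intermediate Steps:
V(X) = 3
t(l) = 6 + 4*l² (t(l) = 6 + (l + l)*(l + l) = 6 + (2*l)*(2*l) = 6 + 4*l²)
S(K) = -6
S(-8)*t(-14) - 1144 = -6*(6 + 4*(-14)²) - 1144 = -6*(6 + 4*196) - 1144 = -6*(6 + 784) - 1144 = -6*790 - 1144 = -4740 - 1144 = -5884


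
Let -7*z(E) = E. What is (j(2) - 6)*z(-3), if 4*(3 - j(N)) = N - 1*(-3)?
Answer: -51/28 ≈ -1.8214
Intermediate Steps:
j(N) = 9/4 - N/4 (j(N) = 3 - (N - 1*(-3))/4 = 3 - (N + 3)/4 = 3 - (3 + N)/4 = 3 + (-¾ - N/4) = 9/4 - N/4)
z(E) = -E/7
(j(2) - 6)*z(-3) = ((9/4 - ¼*2) - 6)*(-⅐*(-3)) = ((9/4 - ½) - 6)*(3/7) = (7/4 - 6)*(3/7) = -17/4*3/7 = -51/28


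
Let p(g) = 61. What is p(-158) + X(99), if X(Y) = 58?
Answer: 119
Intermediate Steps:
p(-158) + X(99) = 61 + 58 = 119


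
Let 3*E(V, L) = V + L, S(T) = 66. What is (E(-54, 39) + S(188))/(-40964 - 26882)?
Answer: -61/67846 ≈ -0.00089910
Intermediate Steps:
E(V, L) = L/3 + V/3 (E(V, L) = (V + L)/3 = (L + V)/3 = L/3 + V/3)
(E(-54, 39) + S(188))/(-40964 - 26882) = (((⅓)*39 + (⅓)*(-54)) + 66)/(-40964 - 26882) = ((13 - 18) + 66)/(-67846) = (-5 + 66)*(-1/67846) = 61*(-1/67846) = -61/67846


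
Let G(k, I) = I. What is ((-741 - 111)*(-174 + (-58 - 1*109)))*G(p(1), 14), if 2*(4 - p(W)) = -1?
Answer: 4067448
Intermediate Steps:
p(W) = 9/2 (p(W) = 4 - ½*(-1) = 4 + ½ = 9/2)
((-741 - 111)*(-174 + (-58 - 1*109)))*G(p(1), 14) = ((-741 - 111)*(-174 + (-58 - 1*109)))*14 = -852*(-174 + (-58 - 109))*14 = -852*(-174 - 167)*14 = -852*(-341)*14 = 290532*14 = 4067448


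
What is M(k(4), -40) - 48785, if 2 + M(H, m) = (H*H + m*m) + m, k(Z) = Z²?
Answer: -46971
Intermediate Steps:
M(H, m) = -2 + m + H² + m² (M(H, m) = -2 + ((H*H + m*m) + m) = -2 + ((H² + m²) + m) = -2 + (m + H² + m²) = -2 + m + H² + m²)
M(k(4), -40) - 48785 = (-2 - 40 + (4²)² + (-40)²) - 48785 = (-2 - 40 + 16² + 1600) - 48785 = (-2 - 40 + 256 + 1600) - 48785 = 1814 - 48785 = -46971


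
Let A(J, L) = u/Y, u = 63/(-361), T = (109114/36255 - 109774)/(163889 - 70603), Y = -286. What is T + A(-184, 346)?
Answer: -205339956952693/174593318718390 ≈ -1.1761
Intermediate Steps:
T = -1989873628/1691041965 (T = (109114*(1/36255) - 109774)/93286 = (109114/36255 - 109774)*(1/93286) = -3979747256/36255*1/93286 = -1989873628/1691041965 ≈ -1.1767)
u = -63/361 (u = 63*(-1/361) = -63/361 ≈ -0.17452)
A(J, L) = 63/103246 (A(J, L) = -63/361/(-286) = -63/361*(-1/286) = 63/103246)
T + A(-184, 346) = -1989873628/1691041965 + 63/103246 = -205339956952693/174593318718390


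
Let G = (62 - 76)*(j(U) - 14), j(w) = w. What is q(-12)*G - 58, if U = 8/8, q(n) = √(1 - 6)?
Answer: -58 + 182*I*√5 ≈ -58.0 + 406.96*I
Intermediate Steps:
q(n) = I*√5 (q(n) = √(-5) = I*√5)
U = 1 (U = 8*(⅛) = 1)
G = 182 (G = (62 - 76)*(1 - 14) = -14*(-13) = 182)
q(-12)*G - 58 = (I*√5)*182 - 58 = 182*I*√5 - 58 = -58 + 182*I*√5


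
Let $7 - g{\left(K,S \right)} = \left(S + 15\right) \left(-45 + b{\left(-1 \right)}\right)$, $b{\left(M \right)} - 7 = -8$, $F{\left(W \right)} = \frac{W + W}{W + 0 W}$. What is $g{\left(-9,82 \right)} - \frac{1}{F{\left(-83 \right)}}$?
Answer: $\frac{8937}{2} \approx 4468.5$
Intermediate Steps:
$F{\left(W \right)} = 2$ ($F{\left(W \right)} = \frac{2 W}{W + 0} = \frac{2 W}{W} = 2$)
$b{\left(M \right)} = -1$ ($b{\left(M \right)} = 7 - 8 = -1$)
$g{\left(K,S \right)} = 697 + 46 S$ ($g{\left(K,S \right)} = 7 - \left(S + 15\right) \left(-45 - 1\right) = 7 - \left(15 + S\right) \left(-46\right) = 7 - \left(-690 - 46 S\right) = 7 + \left(690 + 46 S\right) = 697 + 46 S$)
$g{\left(-9,82 \right)} - \frac{1}{F{\left(-83 \right)}} = \left(697 + 46 \cdot 82\right) - \frac{1}{2} = \left(697 + 3772\right) - \frac{1}{2} = 4469 - \frac{1}{2} = \frac{8937}{2}$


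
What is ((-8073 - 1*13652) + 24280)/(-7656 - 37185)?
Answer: -2555/44841 ≈ -0.056979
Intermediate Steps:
((-8073 - 1*13652) + 24280)/(-7656 - 37185) = ((-8073 - 13652) + 24280)/(-44841) = (-21725 + 24280)*(-1/44841) = 2555*(-1/44841) = -2555/44841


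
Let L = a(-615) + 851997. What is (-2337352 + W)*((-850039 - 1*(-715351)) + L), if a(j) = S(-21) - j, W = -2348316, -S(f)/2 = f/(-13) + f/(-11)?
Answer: -37003125326064/11 ≈ -3.3639e+12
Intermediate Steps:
S(f) = 48*f/143 (S(f) = -2*(f/(-13) + f/(-11)) = -2*(f*(-1/13) + f*(-1/11)) = -2*(-f/13 - f/11) = -(-48)*f/143 = 48*f/143)
a(j) = -1008/143 - j (a(j) = (48/143)*(-21) - j = -1008/143 - j)
L = 121922508/143 (L = (-1008/143 - 1*(-615)) + 851997 = (-1008/143 + 615) + 851997 = 86937/143 + 851997 = 121922508/143 ≈ 8.5261e+5)
(-2337352 + W)*((-850039 - 1*(-715351)) + L) = (-2337352 - 2348316)*((-850039 - 1*(-715351)) + 121922508/143) = -4685668*((-850039 + 715351) + 121922508/143) = -4685668*(-134688 + 121922508/143) = -4685668*102662124/143 = -37003125326064/11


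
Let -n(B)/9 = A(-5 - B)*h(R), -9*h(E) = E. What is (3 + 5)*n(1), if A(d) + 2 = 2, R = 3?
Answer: 0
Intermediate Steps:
h(E) = -E/9
A(d) = 0 (A(d) = -2 + 2 = 0)
n(B) = 0 (n(B) = -0*(-1/9*3) = -0*(-1)/3 = -9*0 = 0)
(3 + 5)*n(1) = (3 + 5)*0 = 8*0 = 0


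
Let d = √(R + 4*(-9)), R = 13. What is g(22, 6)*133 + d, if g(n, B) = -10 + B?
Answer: -532 + I*√23 ≈ -532.0 + 4.7958*I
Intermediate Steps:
d = I*√23 (d = √(13 + 4*(-9)) = √(13 - 36) = √(-23) = I*√23 ≈ 4.7958*I)
g(22, 6)*133 + d = (-10 + 6)*133 + I*√23 = -4*133 + I*√23 = -532 + I*√23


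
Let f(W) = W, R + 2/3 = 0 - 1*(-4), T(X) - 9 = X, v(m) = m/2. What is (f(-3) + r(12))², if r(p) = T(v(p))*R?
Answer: 2209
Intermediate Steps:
v(m) = m/2 (v(m) = m*(½) = m/2)
T(X) = 9 + X
R = 10/3 (R = -⅔ + (0 - 1*(-4)) = -⅔ + (0 + 4) = -⅔ + 4 = 10/3 ≈ 3.3333)
r(p) = 30 + 5*p/3 (r(p) = (9 + p/2)*(10/3) = 30 + 5*p/3)
(f(-3) + r(12))² = (-3 + (30 + (5/3)*12))² = (-3 + (30 + 20))² = (-3 + 50)² = 47² = 2209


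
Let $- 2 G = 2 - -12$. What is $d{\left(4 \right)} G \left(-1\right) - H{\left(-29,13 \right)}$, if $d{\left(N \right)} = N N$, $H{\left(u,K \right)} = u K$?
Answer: $489$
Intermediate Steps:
$H{\left(u,K \right)} = K u$
$G = -7$ ($G = - \frac{2 - -12}{2} = - \frac{2 + 12}{2} = \left(- \frac{1}{2}\right) 14 = -7$)
$d{\left(N \right)} = N^{2}$
$d{\left(4 \right)} G \left(-1\right) - H{\left(-29,13 \right)} = 4^{2} \left(-7\right) \left(-1\right) - 13 \left(-29\right) = 16 \left(-7\right) \left(-1\right) - -377 = \left(-112\right) \left(-1\right) + 377 = 112 + 377 = 489$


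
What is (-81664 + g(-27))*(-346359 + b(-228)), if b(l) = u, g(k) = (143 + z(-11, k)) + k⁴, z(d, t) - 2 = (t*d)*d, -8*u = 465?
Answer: -1237831527735/8 ≈ -1.5473e+11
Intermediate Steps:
u = -465/8 (u = -⅛*465 = -465/8 ≈ -58.125)
z(d, t) = 2 + t*d² (z(d, t) = 2 + (t*d)*d = 2 + (d*t)*d = 2 + t*d²)
g(k) = 145 + k⁴ + 121*k (g(k) = (143 + (2 + k*(-11)²)) + k⁴ = (143 + (2 + k*121)) + k⁴ = (143 + (2 + 121*k)) + k⁴ = (145 + 121*k) + k⁴ = 145 + k⁴ + 121*k)
b(l) = -465/8
(-81664 + g(-27))*(-346359 + b(-228)) = (-81664 + (145 + (-27)⁴ + 121*(-27)))*(-346359 - 465/8) = (-81664 + (145 + 531441 - 3267))*(-2771337/8) = (-81664 + 528319)*(-2771337/8) = 446655*(-2771337/8) = -1237831527735/8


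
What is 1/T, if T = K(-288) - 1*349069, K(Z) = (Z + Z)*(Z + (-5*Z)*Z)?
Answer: 1/238695539 ≈ 4.1894e-9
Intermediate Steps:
K(Z) = 2*Z*(Z - 5*Z**2) (K(Z) = (2*Z)*(Z - 5*Z**2) = 2*Z*(Z - 5*Z**2))
T = 238695539 (T = (-288)**2*(2 - 10*(-288)) - 1*349069 = 82944*(2 + 2880) - 349069 = 82944*2882 - 349069 = 239044608 - 349069 = 238695539)
1/T = 1/238695539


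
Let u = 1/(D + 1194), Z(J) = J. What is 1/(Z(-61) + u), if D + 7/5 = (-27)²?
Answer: -9608/586083 ≈ -0.016394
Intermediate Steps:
D = 3638/5 (D = -7/5 + (-27)² = -7/5 + 729 = 3638/5 ≈ 727.60)
u = 5/9608 (u = 1/(3638/5 + 1194) = 1/(9608/5) = 5/9608 ≈ 0.00052040)
1/(Z(-61) + u) = 1/(-61 + 5/9608) = 1/(-586083/9608) = -9608/586083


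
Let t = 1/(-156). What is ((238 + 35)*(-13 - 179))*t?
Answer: 336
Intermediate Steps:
t = -1/156 ≈ -0.0064103
((238 + 35)*(-13 - 179))*t = ((238 + 35)*(-13 - 179))*(-1/156) = (273*(-192))*(-1/156) = -52416*(-1/156) = 336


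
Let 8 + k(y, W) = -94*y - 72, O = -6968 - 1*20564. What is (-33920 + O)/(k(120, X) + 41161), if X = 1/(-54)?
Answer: -61452/29801 ≈ -2.0621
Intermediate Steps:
O = -27532 (O = -6968 - 20564 = -27532)
X = -1/54 ≈ -0.018519
k(y, W) = -80 - 94*y (k(y, W) = -8 + (-94*y - 72) = -8 + (-72 - 94*y) = -80 - 94*y)
(-33920 + O)/(k(120, X) + 41161) = (-33920 - 27532)/((-80 - 94*120) + 41161) = -61452/((-80 - 11280) + 41161) = -61452/(-11360 + 41161) = -61452/29801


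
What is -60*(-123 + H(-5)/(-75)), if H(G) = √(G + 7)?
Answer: 7380 + 4*√2/5 ≈ 7381.1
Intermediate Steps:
H(G) = √(7 + G)
-60*(-123 + H(-5)/(-75)) = -60*(-123 + √(7 - 5)/(-75)) = -60*(-123 + √2*(-1/75)) = -60*(-123 - √2/75) = 7380 + 4*√2/5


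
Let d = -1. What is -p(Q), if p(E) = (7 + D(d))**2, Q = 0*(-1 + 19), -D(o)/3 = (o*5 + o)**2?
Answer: -10201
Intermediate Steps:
D(o) = -108*o**2 (D(o) = -3*(o*5 + o)**2 = -3*(5*o + o)**2 = -3*36*o**2 = -108*o**2)
Q = 0 (Q = 0*18 = 0)
p(E) = 10201 (p(E) = (7 - 108*(-1)**2)**2 = (7 - 108*1)**2 = (7 - 108)**2 = (-101)**2 = 10201)
-p(Q) = -1*10201 = -10201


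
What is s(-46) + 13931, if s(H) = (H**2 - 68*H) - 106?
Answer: 19069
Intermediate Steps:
s(H) = -106 + H**2 - 68*H
s(-46) + 13931 = (-106 + (-46)**2 - 68*(-46)) + 13931 = (-106 + 2116 + 3128) + 13931 = 5138 + 13931 = 19069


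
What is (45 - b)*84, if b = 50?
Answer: -420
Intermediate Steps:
(45 - b)*84 = (45 - 1*50)*84 = (45 - 50)*84 = -5*84 = -420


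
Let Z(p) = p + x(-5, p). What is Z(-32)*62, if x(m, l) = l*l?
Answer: 61504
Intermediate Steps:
x(m, l) = l²
Z(p) = p + p²
Z(-32)*62 = -32*(1 - 32)*62 = -32*(-31)*62 = 992*62 = 61504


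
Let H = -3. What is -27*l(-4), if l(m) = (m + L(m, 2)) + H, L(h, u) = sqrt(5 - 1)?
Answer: 135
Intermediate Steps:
L(h, u) = 2 (L(h, u) = sqrt(4) = 2)
l(m) = -1 + m (l(m) = (m + 2) - 3 = (2 + m) - 3 = -1 + m)
-27*l(-4) = -27*(-1 - 4) = -27*(-5) = 135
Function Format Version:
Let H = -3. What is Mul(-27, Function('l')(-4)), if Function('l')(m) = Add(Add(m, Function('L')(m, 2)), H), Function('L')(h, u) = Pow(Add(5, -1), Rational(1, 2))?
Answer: 135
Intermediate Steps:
Function('L')(h, u) = 2 (Function('L')(h, u) = Pow(4, Rational(1, 2)) = 2)
Function('l')(m) = Add(-1, m) (Function('l')(m) = Add(Add(m, 2), -3) = Add(Add(2, m), -3) = Add(-1, m))
Mul(-27, Function('l')(-4)) = Mul(-27, Add(-1, -4)) = Mul(-27, -5) = 135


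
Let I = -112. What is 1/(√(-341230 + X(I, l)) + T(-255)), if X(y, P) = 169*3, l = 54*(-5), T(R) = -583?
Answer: -583/680612 - I*√340723/680612 ≈ -0.00085658 - 0.00085763*I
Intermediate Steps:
l = -270
X(y, P) = 507
1/(√(-341230 + X(I, l)) + T(-255)) = 1/(√(-341230 + 507) - 583) = 1/(√(-340723) - 583) = 1/(I*√340723 - 583) = 1/(-583 + I*√340723)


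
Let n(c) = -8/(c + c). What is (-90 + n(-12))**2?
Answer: 72361/9 ≈ 8040.1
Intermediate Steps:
n(c) = -4/c (n(c) = -8*1/(2*c) = -4/c)
(-90 + n(-12))**2 = (-90 - 4/(-12))**2 = (-90 - 4*(-1/12))**2 = (-90 + 1/3)**2 = (-269/3)**2 = 72361/9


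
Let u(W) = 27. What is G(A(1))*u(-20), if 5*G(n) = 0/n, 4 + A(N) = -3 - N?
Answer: 0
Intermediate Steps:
A(N) = -7 - N (A(N) = -4 + (-3 - N) = -7 - N)
G(n) = 0 (G(n) = (0/n)/5 = (1/5)*0 = 0)
G(A(1))*u(-20) = 0*27 = 0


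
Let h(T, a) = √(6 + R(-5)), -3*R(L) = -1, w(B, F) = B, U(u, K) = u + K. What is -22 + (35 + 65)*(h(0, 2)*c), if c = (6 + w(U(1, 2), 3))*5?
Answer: -22 + 1500*√57 ≈ 11303.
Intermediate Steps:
U(u, K) = K + u
R(L) = ⅓ (R(L) = -⅓*(-1) = ⅓)
c = 45 (c = (6 + (2 + 1))*5 = (6 + 3)*5 = 9*5 = 45)
h(T, a) = √57/3 (h(T, a) = √(6 + ⅓) = √(19/3) = √57/3)
-22 + (35 + 65)*(h(0, 2)*c) = -22 + (35 + 65)*((√57/3)*45) = -22 + 100*(15*√57) = -22 + 1500*√57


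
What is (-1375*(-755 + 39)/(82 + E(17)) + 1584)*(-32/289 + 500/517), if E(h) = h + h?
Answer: 3397359756/393907 ≈ 8624.8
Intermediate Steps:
E(h) = 2*h
(-1375*(-755 + 39)/(82 + E(17)) + 1584)*(-32/289 + 500/517) = (-1375*(-755 + 39)/(82 + 2*17) + 1584)*(-32/289 + 500/517) = (-1375*(-716/(82 + 34)) + 1584)*(-32*1/289 + 500*(1/517)) = (-1375/(116*(-1/716)) + 1584)*(-32/289 + 500/517) = (-1375/(-29/179) + 1584)*(127956/149413) = (-1375*(-179/29) + 1584)*(127956/149413) = (246125/29 + 1584)*(127956/149413) = (292061/29)*(127956/149413) = 3397359756/393907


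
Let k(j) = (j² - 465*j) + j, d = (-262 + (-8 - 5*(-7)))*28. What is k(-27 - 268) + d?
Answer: 217325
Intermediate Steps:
d = -6580 (d = (-262 + (-8 + 35))*28 = (-262 + 27)*28 = -235*28 = -6580)
k(j) = j² - 464*j
k(-27 - 268) + d = (-27 - 268)*(-464 + (-27 - 268)) - 6580 = -295*(-464 - 295) - 6580 = -295*(-759) - 6580 = 223905 - 6580 = 217325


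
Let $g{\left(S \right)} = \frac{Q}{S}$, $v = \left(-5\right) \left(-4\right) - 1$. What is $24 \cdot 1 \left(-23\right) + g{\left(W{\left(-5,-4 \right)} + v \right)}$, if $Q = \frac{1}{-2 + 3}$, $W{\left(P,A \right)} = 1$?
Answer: $- \frac{11039}{20} \approx -551.95$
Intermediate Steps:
$v = 19$ ($v = 20 - 1 = 19$)
$Q = 1$ ($Q = 1^{-1} = 1$)
$g{\left(S \right)} = \frac{1}{S}$ ($g{\left(S \right)} = 1 \frac{1}{S} = \frac{1}{S}$)
$24 \cdot 1 \left(-23\right) + g{\left(W{\left(-5,-4 \right)} + v \right)} = 24 \cdot 1 \left(-23\right) + \frac{1}{1 + 19} = 24 \left(-23\right) + \frac{1}{20} = -552 + \frac{1}{20} = - \frac{11039}{20}$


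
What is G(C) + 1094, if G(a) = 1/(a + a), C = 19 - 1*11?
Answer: 17505/16 ≈ 1094.1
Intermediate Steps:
C = 8 (C = 19 - 11 = 8)
G(a) = 1/(2*a)
G(C) + 1094 = (½)/8 + 1094 = (½)*(⅛) + 1094 = 1/16 + 1094 = 17505/16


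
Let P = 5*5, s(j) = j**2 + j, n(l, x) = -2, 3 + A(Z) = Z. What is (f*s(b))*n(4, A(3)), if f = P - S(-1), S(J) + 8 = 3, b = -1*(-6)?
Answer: -2520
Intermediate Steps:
A(Z) = -3 + Z
b = 6
s(j) = j + j**2
S(J) = -5 (S(J) = -8 + 3 = -5)
P = 25
f = 30 (f = 25 - 1*(-5) = 25 + 5 = 30)
(f*s(b))*n(4, A(3)) = (30*(6*(1 + 6)))*(-2) = (30*(6*7))*(-2) = (30*42)*(-2) = 1260*(-2) = -2520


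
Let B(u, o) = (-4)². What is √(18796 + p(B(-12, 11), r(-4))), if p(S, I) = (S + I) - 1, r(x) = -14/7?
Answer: √18809 ≈ 137.15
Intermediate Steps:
B(u, o) = 16
r(x) = -2 (r(x) = -14*⅐ = -2)
p(S, I) = -1 + I + S (p(S, I) = (I + S) - 1 = -1 + I + S)
√(18796 + p(B(-12, 11), r(-4))) = √(18796 + (-1 - 2 + 16)) = √(18796 + 13) = √18809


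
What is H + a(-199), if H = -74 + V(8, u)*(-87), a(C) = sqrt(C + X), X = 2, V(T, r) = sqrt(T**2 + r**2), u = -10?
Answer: -74 - 174*sqrt(41) + I*sqrt(197) ≈ -1188.1 + 14.036*I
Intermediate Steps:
a(C) = sqrt(2 + C) (a(C) = sqrt(C + 2) = sqrt(2 + C))
H = -74 - 174*sqrt(41) (H = -74 + sqrt(8**2 + (-10)**2)*(-87) = -74 + sqrt(64 + 100)*(-87) = -74 + sqrt(164)*(-87) = -74 + (2*sqrt(41))*(-87) = -74 - 174*sqrt(41) ≈ -1188.1)
H + a(-199) = (-74 - 174*sqrt(41)) + sqrt(2 - 199) = (-74 - 174*sqrt(41)) + sqrt(-197) = (-74 - 174*sqrt(41)) + I*sqrt(197) = -74 - 174*sqrt(41) + I*sqrt(197)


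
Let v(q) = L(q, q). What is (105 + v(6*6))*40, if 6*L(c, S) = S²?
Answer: 12840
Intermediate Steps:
L(c, S) = S²/6
v(q) = q²/6
(105 + v(6*6))*40 = (105 + (6*6)²/6)*40 = (105 + (⅙)*36²)*40 = (105 + (⅙)*1296)*40 = (105 + 216)*40 = 321*40 = 12840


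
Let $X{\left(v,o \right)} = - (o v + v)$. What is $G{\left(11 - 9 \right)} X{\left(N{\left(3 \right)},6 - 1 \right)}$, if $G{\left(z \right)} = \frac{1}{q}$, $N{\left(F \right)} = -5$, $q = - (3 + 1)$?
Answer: $- \frac{15}{2} \approx -7.5$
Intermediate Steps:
$q = -4$ ($q = \left(-1\right) 4 = -4$)
$G{\left(z \right)} = - \frac{1}{4}$ ($G{\left(z \right)} = \frac{1}{-4} = - \frac{1}{4}$)
$X{\left(v,o \right)} = - v - o v$ ($X{\left(v,o \right)} = - (v + o v) = - v - o v$)
$G{\left(11 - 9 \right)} X{\left(N{\left(3 \right)},6 - 1 \right)} = - \frac{\left(-1\right) \left(-5\right) \left(1 + \left(6 - 1\right)\right)}{4} = - \frac{\left(-1\right) \left(-5\right) \left(1 + 5\right)}{4} = - \frac{\left(-1\right) \left(-5\right) 6}{4} = \left(- \frac{1}{4}\right) 30 = - \frac{15}{2}$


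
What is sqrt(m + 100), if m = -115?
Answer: I*sqrt(15) ≈ 3.873*I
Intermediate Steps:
sqrt(m + 100) = sqrt(-115 + 100) = sqrt(-15) = I*sqrt(15)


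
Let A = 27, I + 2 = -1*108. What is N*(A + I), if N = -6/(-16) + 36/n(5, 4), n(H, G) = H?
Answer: -25149/40 ≈ -628.72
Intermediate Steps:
I = -110 (I = -2 - 1*108 = -2 - 108 = -110)
N = 303/40 (N = -6/(-16) + 36/5 = -6*(-1/16) + 36*(⅕) = 3/8 + 36/5 = 303/40 ≈ 7.5750)
N*(A + I) = 303*(27 - 110)/40 = (303/40)*(-83) = -25149/40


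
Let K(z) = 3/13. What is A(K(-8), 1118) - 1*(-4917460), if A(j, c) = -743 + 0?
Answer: 4916717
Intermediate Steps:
K(z) = 3/13 (K(z) = 3*(1/13) = 3/13)
A(j, c) = -743
A(K(-8), 1118) - 1*(-4917460) = -743 - 1*(-4917460) = -743 + 4917460 = 4916717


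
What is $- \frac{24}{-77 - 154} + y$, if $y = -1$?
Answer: $- \frac{69}{77} \approx -0.8961$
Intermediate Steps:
$- \frac{24}{-77 - 154} + y = - \frac{24}{-77 - 154} - 1 = - \frac{24}{-231} - 1 = \left(-24\right) \left(- \frac{1}{231}\right) - 1 = \frac{8}{77} - 1 = - \frac{69}{77}$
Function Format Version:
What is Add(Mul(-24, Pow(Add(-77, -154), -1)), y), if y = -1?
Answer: Rational(-69, 77) ≈ -0.89610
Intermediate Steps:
Add(Mul(-24, Pow(Add(-77, -154), -1)), y) = Add(Mul(-24, Pow(Add(-77, -154), -1)), -1) = Add(Mul(-24, Pow(-231, -1)), -1) = Add(Mul(-24, Rational(-1, 231)), -1) = Add(Rational(8, 77), -1) = Rational(-69, 77)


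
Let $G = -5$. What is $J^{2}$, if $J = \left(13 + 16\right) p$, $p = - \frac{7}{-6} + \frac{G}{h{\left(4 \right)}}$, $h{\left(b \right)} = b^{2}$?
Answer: $\frac{1413721}{2304} \approx 613.59$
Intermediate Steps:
$p = \frac{41}{48}$ ($p = - \frac{7}{-6} - \frac{5}{4^{2}} = \left(-7\right) \left(- \frac{1}{6}\right) - \frac{5}{16} = \frac{7}{6} - \frac{5}{16} = \frac{41}{48} \approx 0.85417$)
$J = \frac{1189}{48}$ ($J = \left(13 + 16\right) \frac{41}{48} = 29 \cdot \frac{41}{48} = \frac{1189}{48} \approx 24.771$)
$J^{2} = \left(\frac{1189}{48}\right)^{2} = \frac{1413721}{2304}$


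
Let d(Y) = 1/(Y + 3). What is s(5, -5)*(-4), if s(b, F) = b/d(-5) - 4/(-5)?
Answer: 184/5 ≈ 36.800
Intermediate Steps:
d(Y) = 1/(3 + Y)
s(b, F) = ⅘ - 2*b (s(b, F) = b/(1/(3 - 5)) - 4/(-5) = b/(1/(-2)) - 4*(-⅕) = b/(-½) + ⅘ = b*(-2) + ⅘ = -2*b + ⅘ = ⅘ - 2*b)
s(5, -5)*(-4) = (⅘ - 2*5)*(-4) = (⅘ - 10)*(-4) = -46/5*(-4) = 184/5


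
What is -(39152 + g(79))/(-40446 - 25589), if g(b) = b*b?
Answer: 45393/66035 ≈ 0.68741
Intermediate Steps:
g(b) = b²
-(39152 + g(79))/(-40446 - 25589) = -(39152 + 79²)/(-40446 - 25589) = -(39152 + 6241)/(-66035) = -45393*(-1)/66035 = -1*(-45393/66035) = 45393/66035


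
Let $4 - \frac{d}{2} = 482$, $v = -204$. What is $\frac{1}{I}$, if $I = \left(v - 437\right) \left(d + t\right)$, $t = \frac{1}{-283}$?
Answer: $\frac{283}{173421909} \approx 1.6319 \cdot 10^{-6}$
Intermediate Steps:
$t = - \frac{1}{283} \approx -0.0035336$
$d = -956$ ($d = 8 - 964 = -956$)
$I = \frac{173421909}{283}$ ($I = \left(-204 - 437\right) \left(-956 - \frac{1}{283}\right) = \left(-641\right) \left(- \frac{270549}{283}\right) = \frac{173421909}{283} \approx 6.128 \cdot 10^{5}$)
$\frac{1}{I} = \frac{1}{\frac{173421909}{283}} = \frac{283}{173421909}$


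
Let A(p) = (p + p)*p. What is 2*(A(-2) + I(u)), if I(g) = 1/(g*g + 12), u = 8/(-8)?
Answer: 210/13 ≈ 16.154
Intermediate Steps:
u = -1 (u = 8*(-1/8) = -1)
I(g) = 1/(12 + g**2) (I(g) = 1/(g**2 + 12) = 1/(12 + g**2))
A(p) = 2*p**2 (A(p) = (2*p)*p = 2*p**2)
2*(A(-2) + I(u)) = 2*(2*(-2)**2 + 1/(12 + (-1)**2)) = 2*(2*4 + 1/(12 + 1)) = 2*(8 + 1/13) = 2*(105/13) = 210/13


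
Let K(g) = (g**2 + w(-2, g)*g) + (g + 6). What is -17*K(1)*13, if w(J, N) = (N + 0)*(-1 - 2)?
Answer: -1105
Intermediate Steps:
w(J, N) = -3*N (w(J, N) = N*(-3) = -3*N)
K(g) = 6 + g - 2*g**2 (K(g) = (g**2 + (-3*g)*g) + (g + 6) = (g**2 - 3*g**2) + (6 + g) = -2*g**2 + (6 + g) = 6 + g - 2*g**2)
-17*K(1)*13 = -17*(6 + 1 - 2*1**2)*13 = -17*(6 + 1 - 2*1)*13 = -17*(6 + 1 - 2)*13 = -17*5*13 = -85*13 = -1105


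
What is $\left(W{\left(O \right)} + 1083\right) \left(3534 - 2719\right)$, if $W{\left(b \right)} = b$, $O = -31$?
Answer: $857380$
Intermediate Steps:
$\left(W{\left(O \right)} + 1083\right) \left(3534 - 2719\right) = \left(-31 + 1083\right) \left(3534 - 2719\right) = 1052 \cdot 815 = 857380$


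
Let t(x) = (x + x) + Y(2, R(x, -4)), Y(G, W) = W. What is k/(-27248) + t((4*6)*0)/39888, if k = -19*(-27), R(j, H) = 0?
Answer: -513/27248 ≈ -0.018827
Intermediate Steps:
t(x) = 2*x (t(x) = (x + x) + 0 = 2*x + 0 = 2*x)
k = 513
k/(-27248) + t((4*6)*0)/39888 = 513/(-27248) + (2*((4*6)*0))/39888 = 513*(-1/27248) + (2*(24*0))*(1/39888) = -513/27248 + (2*0)*(1/39888) = -513/27248 + 0*(1/39888) = -513/27248 + 0 = -513/27248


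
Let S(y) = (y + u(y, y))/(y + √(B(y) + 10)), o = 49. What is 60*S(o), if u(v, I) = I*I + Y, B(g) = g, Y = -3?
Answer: 3597090/1171 - 73410*√59/1171 ≈ 2590.3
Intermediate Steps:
u(v, I) = -3 + I² (u(v, I) = I*I - 3 = I² - 3 = -3 + I²)
S(y) = (-3 + y + y²)/(y + √(10 + y)) (S(y) = (y + (-3 + y²))/(y + √(y + 10)) = (-3 + y + y²)/(y + √(10 + y)))
60*S(o) = 60*((-3 + 49 + 49²)/(49 + √(10 + 49))) = 60*((-3 + 49 + 2401)/(49 + √59)) = 60*(2447/(49 + √59)) = 146820/(49 + √59)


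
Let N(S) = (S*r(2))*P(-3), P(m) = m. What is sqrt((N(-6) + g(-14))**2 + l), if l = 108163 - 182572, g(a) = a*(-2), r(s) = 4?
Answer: I*sqrt(64409) ≈ 253.79*I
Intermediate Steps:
g(a) = -2*a
N(S) = -12*S (N(S) = (S*4)*(-3) = (4*S)*(-3) = -12*S)
l = -74409
sqrt((N(-6) + g(-14))**2 + l) = sqrt((-12*(-6) - 2*(-14))**2 - 74409) = sqrt((72 + 28)**2 - 74409) = sqrt(100**2 - 74409) = sqrt(10000 - 74409) = sqrt(-64409) = I*sqrt(64409)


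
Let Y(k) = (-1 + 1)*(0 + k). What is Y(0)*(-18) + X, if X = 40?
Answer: 40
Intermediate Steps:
Y(k) = 0 (Y(k) = 0*k = 0)
Y(0)*(-18) + X = 0*(-18) + 40 = 0 + 40 = 40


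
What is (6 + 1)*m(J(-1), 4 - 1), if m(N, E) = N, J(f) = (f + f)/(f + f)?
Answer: 7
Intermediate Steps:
J(f) = 1 (J(f) = (2*f)/((2*f)) = (2*f)*(1/(2*f)) = 1)
(6 + 1)*m(J(-1), 4 - 1) = (6 + 1)*1 = 7*1 = 7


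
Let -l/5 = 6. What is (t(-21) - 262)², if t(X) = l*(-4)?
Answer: 20164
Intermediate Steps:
l = -30 (l = -5*6 = -30)
t(X) = 120 (t(X) = -30*(-4) = 120)
(t(-21) - 262)² = (120 - 262)² = (-142)² = 20164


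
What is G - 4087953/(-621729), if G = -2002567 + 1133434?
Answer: -60040122556/69081 ≈ -8.6913e+5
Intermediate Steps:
G = -869133
G - 4087953/(-621729) = -869133 - 4087953/(-621729) = -869133 - 4087953*(-1)/621729 = -869133 - 1*(-454217/69081) = -869133 + 454217/69081 = -60040122556/69081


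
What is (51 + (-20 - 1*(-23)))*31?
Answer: 1674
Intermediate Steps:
(51 + (-20 - 1*(-23)))*31 = (51 + (-20 + 23))*31 = (51 + 3)*31 = 54*31 = 1674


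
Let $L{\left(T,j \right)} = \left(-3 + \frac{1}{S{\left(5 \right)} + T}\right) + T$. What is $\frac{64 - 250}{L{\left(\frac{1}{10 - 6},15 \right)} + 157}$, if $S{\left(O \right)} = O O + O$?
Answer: $- \frac{30008}{24891} \approx -1.2056$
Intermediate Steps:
$S{\left(O \right)} = O + O^{2}$ ($S{\left(O \right)} = O^{2} + O = O + O^{2}$)
$L{\left(T,j \right)} = -3 + T + \frac{1}{30 + T}$ ($L{\left(T,j \right)} = \left(-3 + \frac{1}{5 \left(1 + 5\right) + T}\right) + T = \left(-3 + \frac{1}{5 \cdot 6 + T}\right) + T = \left(-3 + \frac{1}{30 + T}\right) + T = -3 + T + \frac{1}{30 + T}$)
$\frac{64 - 250}{L{\left(\frac{1}{10 - 6},15 \right)} + 157} = \frac{64 - 250}{\frac{-89 + \left(\frac{1}{10 - 6}\right)^{2} + \frac{27}{10 - 6}}{30 + \frac{1}{10 - 6}} + 157} = - \frac{186}{\frac{-89 + \left(\frac{1}{4}\right)^{2} + \frac{27}{4}}{30 + \frac{1}{4}} + 157} = - \frac{186}{\frac{-89 + \left(\frac{1}{4}\right)^{2} + 27 \cdot \frac{1}{4}}{30 + \frac{1}{4}} + 157} = - \frac{186}{\frac{-89 + \frac{1}{16} + \frac{27}{4}}{\frac{121}{4}} + 157} = - \frac{186}{\frac{4}{121} \left(- \frac{1315}{16}\right) + 157} = - \frac{186}{- \frac{1315}{484} + 157} = - \frac{186}{\frac{74673}{484}} = \left(-186\right) \frac{484}{74673} = - \frac{30008}{24891}$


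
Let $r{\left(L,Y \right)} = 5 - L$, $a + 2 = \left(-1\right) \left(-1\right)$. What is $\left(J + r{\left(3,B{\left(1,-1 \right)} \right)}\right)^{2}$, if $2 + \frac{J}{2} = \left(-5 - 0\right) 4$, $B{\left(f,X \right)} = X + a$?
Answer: $1764$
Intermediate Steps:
$a = -1$ ($a = -2 - -1 = -2 + 1 = -1$)
$B{\left(f,X \right)} = -1 + X$ ($B{\left(f,X \right)} = X - 1 = -1 + X$)
$J = -44$ ($J = -4 + 2 \left(-5 - 0\right) 4 = -4 + 2 \left(-5 + \left(-1 + 1\right)\right) 4 = -4 + 2 \left(-5 + 0\right) 4 = -4 + 2 \left(\left(-5\right) 4\right) = -4 + 2 \left(-20\right) = -4 - 40 = -44$)
$\left(J + r{\left(3,B{\left(1,-1 \right)} \right)}\right)^{2} = \left(-44 + \left(5 - 3\right)\right)^{2} = \left(-44 + 2\right)^{2} = \left(-42\right)^{2} = 1764$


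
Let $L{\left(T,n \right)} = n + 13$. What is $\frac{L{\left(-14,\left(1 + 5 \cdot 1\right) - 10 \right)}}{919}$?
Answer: $\frac{9}{919} \approx 0.0097933$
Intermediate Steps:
$L{\left(T,n \right)} = 13 + n$
$\frac{L{\left(-14,\left(1 + 5 \cdot 1\right) - 10 \right)}}{919} = \frac{13 + \left(\left(1 + 5 \cdot 1\right) - 10\right)}{919} = \left(13 + \left(\left(1 + 5\right) - 10\right)\right) \frac{1}{919} = \left(13 + \left(6 - 10\right)\right) \frac{1}{919} = \left(13 - 4\right) \frac{1}{919} = 9 \cdot \frac{1}{919} = \frac{9}{919}$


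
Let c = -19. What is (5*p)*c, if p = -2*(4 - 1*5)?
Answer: -190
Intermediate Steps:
p = 2 (p = -2*(4 - 5) = -2*(-1) = 2)
(5*p)*c = (5*2)*(-19) = 10*(-19) = -190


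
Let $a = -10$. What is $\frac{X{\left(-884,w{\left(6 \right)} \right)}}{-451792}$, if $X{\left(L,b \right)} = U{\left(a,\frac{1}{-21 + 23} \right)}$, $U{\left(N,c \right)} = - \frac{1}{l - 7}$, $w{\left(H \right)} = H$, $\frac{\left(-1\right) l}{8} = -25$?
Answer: $\frac{1}{87195856} \approx 1.1468 \cdot 10^{-8}$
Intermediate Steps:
$l = 200$ ($l = \left(-8\right) \left(-25\right) = 200$)
$U{\left(N,c \right)} = - \frac{1}{193}$ ($U{\left(N,c \right)} = - \frac{1}{200 - 7} = - \frac{1}{193}$)
$X{\left(L,b \right)} = - \frac{1}{193}$
$\frac{X{\left(-884,w{\left(6 \right)} \right)}}{-451792} = - \frac{1}{193 \left(-451792\right)} = \left(- \frac{1}{193}\right) \left(- \frac{1}{451792}\right) = \frac{1}{87195856}$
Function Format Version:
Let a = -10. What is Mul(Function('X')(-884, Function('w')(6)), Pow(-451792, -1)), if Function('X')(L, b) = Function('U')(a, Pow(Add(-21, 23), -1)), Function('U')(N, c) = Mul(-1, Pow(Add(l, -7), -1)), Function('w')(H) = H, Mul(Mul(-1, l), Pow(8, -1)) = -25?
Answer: Rational(1, 87195856) ≈ 1.1468e-8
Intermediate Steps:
l = 200 (l = Mul(-8, -25) = 200)
Function('U')(N, c) = Rational(-1, 193) (Function('U')(N, c) = Mul(-1, Pow(Add(200, -7), -1)) = Mul(-1, Pow(193, -1)) = Mul(-1, Rational(1, 193)) = Rational(-1, 193))
Function('X')(L, b) = Rational(-1, 193)
Mul(Function('X')(-884, Function('w')(6)), Pow(-451792, -1)) = Mul(Rational(-1, 193), Pow(-451792, -1)) = Mul(Rational(-1, 193), Rational(-1, 451792)) = Rational(1, 87195856)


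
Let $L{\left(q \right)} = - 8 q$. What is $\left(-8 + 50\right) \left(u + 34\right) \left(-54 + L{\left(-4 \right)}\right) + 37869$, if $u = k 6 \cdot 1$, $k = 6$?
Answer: $-26811$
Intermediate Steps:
$u = 36$ ($u = 6 \cdot 6 \cdot 1 = 36 \cdot 1 = 36$)
$\left(-8 + 50\right) \left(u + 34\right) \left(-54 + L{\left(-4 \right)}\right) + 37869 = \left(-8 + 50\right) \left(36 + 34\right) \left(-54 - -32\right) + 37869 = 42 \cdot 70 \left(-54 + 32\right) + 37869 = 2940 \left(-22\right) + 37869 = -64680 + 37869 = -26811$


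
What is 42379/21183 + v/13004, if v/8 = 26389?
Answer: 1255770503/68865933 ≈ 18.235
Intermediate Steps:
v = 211112 (v = 8*26389 = 211112)
42379/21183 + v/13004 = 42379/21183 + 211112/13004 = 42379*(1/21183) + 211112*(1/13004) = 42379/21183 + 52778/3251 = 1255770503/68865933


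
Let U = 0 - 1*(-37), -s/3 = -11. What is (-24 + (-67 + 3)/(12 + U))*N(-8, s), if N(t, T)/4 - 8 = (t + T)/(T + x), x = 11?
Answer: -467480/539 ≈ -867.31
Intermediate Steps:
s = 33 (s = -3*(-11) = 33)
N(t, T) = 32 + 4*(T + t)/(11 + T) (N(t, T) = 32 + 4*((t + T)/(T + 11)) = 32 + 4*((T + t)/(11 + T)) = 32 + 4*(T + t)/(11 + T))
U = 37 (U = 0 + 37 = 37)
(-24 + (-67 + 3)/(12 + U))*N(-8, s) = (-24 + (-67 + 3)/(12 + 37))*(4*(88 - 8 + 9*33)/(11 + 33)) = (-24 - 64/49)*(4*(88 - 8 + 297)/44) = (-24 - 64*1/49)*(4*(1/44)*377) = (-24 - 64/49)*(377/11) = -1240/49*377/11 = -467480/539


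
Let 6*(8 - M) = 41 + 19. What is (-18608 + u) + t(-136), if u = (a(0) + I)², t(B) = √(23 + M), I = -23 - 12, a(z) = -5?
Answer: -17008 + √21 ≈ -17003.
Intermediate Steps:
I = -35
M = -2 (M = 8 - (41 + 19)/6 = 8 - ⅙*60 = 8 - 10 = -2)
t(B) = √21 (t(B) = √(23 - 2) = √21)
u = 1600 (u = (-5 - 35)² = (-40)² = 1600)
(-18608 + u) + t(-136) = (-18608 + 1600) + √21 = -17008 + √21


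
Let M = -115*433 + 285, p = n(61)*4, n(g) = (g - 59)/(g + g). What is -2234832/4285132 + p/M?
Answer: -843681951506/1617696250565 ≈ -0.52153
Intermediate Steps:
n(g) = (-59 + g)/(2*g) (n(g) = (-59 + g)/((2*g)) = (-59 + g)*(1/(2*g)) = (-59 + g)/(2*g))
p = 4/61 (p = ((½)*(-59 + 61)/61)*4 = ((½)*(1/61)*2)*4 = (1/61)*4 = 4/61 ≈ 0.065574)
M = -49510 (M = -49795 + 285 = -49510)
-2234832/4285132 + p/M = -2234832/4285132 + (4/61)/(-49510) = -2234832*1/4285132 + (4/61)*(-1/49510) = -558708/1071283 - 2/1510055 = -843681951506/1617696250565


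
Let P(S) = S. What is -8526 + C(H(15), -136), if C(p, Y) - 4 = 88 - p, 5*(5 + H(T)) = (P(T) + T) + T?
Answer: -8438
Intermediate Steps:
H(T) = -5 + 3*T/5 (H(T) = -5 + ((T + T) + T)/5 = -5 + (2*T + T)/5 = -5 + (3*T)/5 = -5 + 3*T/5)
C(p, Y) = 92 - p (C(p, Y) = 4 + (88 - p) = 92 - p)
-8526 + C(H(15), -136) = -8526 + (92 - (-5 + (⅗)*15)) = -8526 + (92 - (-5 + 9)) = -8526 + (92 - 1*4) = -8526 + (92 - 4) = -8526 + 88 = -8438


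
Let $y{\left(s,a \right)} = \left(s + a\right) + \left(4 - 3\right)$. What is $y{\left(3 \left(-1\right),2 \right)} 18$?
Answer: $0$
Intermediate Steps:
$y{\left(s,a \right)} = 1 + a + s$ ($y{\left(s,a \right)} = \left(a + s\right) + \left(4 - 3\right) = \left(a + s\right) + 1 = 1 + a + s$)
$y{\left(3 \left(-1\right),2 \right)} 18 = \left(1 + 2 + 3 \left(-1\right)\right) 18 = \left(1 + 2 - 3\right) 18 = 0 \cdot 18 = 0$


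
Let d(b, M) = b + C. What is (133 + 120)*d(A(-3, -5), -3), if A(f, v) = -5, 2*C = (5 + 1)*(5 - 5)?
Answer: -1265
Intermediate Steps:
C = 0 (C = ((5 + 1)*(5 - 5))/2 = (6*0)/2 = (½)*0 = 0)
d(b, M) = b (d(b, M) = b + 0 = b)
(133 + 120)*d(A(-3, -5), -3) = (133 + 120)*(-5) = 253*(-5) = -1265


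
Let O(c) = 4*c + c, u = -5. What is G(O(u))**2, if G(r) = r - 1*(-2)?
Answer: 529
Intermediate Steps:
O(c) = 5*c
G(r) = 2 + r (G(r) = r + 2 = 2 + r)
G(O(u))**2 = (2 + 5*(-5))**2 = (2 - 25)**2 = (-23)**2 = 529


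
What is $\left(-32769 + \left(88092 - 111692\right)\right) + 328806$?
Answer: $272437$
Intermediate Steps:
$\left(-32769 + \left(88092 - 111692\right)\right) + 328806 = \left(-32769 - 23600\right) + 328806 = -56369 + 328806 = 272437$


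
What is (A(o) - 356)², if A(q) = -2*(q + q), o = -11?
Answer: 97344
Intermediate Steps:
A(q) = -4*q
(A(o) - 356)² = (-4*(-11) - 356)² = (44 - 356)² = (-312)² = 97344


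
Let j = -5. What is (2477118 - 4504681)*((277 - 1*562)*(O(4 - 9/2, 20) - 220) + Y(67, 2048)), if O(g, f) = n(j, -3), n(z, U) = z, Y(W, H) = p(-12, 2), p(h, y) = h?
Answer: -129993146619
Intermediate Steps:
Y(W, H) = -12
O(g, f) = -5
(2477118 - 4504681)*((277 - 1*562)*(O(4 - 9/2, 20) - 220) + Y(67, 2048)) = (2477118 - 4504681)*((277 - 1*562)*(-5 - 220) - 12) = -2027563*((277 - 562)*(-225) - 12) = -2027563*(-285*(-225) - 12) = -2027563*(64125 - 12) = -2027563*64113 = -129993146619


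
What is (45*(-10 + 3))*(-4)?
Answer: 1260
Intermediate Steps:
(45*(-10 + 3))*(-4) = (45*(-7))*(-4) = -315*(-4) = 1260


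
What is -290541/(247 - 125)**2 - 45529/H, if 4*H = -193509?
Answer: -53511683825/2880187956 ≈ -18.579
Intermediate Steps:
H = -193509/4 (H = (1/4)*(-193509) = -193509/4 ≈ -48377.)
-290541/(247 - 125)**2 - 45529/H = -290541/(247 - 125)**2 - 45529/(-193509/4) = -290541/(122**2) - 45529*(-4/193509) = -290541/14884 + 182116/193509 = -53511683825/2880187956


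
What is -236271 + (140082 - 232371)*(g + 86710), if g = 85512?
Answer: -15894432429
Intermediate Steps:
-236271 + (140082 - 232371)*(g + 86710) = -236271 + (140082 - 232371)*(85512 + 86710) = -236271 - 92289*172222 = -236271 - 15894196158 = -15894432429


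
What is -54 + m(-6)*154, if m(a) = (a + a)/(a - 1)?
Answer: 210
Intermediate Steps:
m(a) = 2*a/(-1 + a) (m(a) = (2*a)/(-1 + a) = 2*a/(-1 + a))
-54 + m(-6)*154 = -54 + (2*(-6)/(-1 - 6))*154 = -54 + (2*(-6)/(-7))*154 = -54 + (2*(-6)*(-⅐))*154 = -54 + (12/7)*154 = -54 + 264 = 210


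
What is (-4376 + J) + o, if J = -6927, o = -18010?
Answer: -29313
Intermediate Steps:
(-4376 + J) + o = (-4376 - 6927) - 18010 = -11303 - 18010 = -29313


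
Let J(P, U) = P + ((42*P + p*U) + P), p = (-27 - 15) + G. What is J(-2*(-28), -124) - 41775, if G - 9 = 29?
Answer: -38815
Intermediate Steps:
G = 38 (G = 9 + 29 = 38)
p = -4 (p = (-27 - 15) + 38 = -42 + 38 = -4)
J(P, U) = -4*U + 44*P (J(P, U) = P + ((42*P - 4*U) + P) = P + ((-4*U + 42*P) + P) = P + (-4*U + 43*P) = -4*U + 44*P)
J(-2*(-28), -124) - 41775 = (-4*(-124) + 44*(-2*(-28))) - 41775 = (496 + 44*56) - 41775 = (496 + 2464) - 41775 = 2960 - 41775 = -38815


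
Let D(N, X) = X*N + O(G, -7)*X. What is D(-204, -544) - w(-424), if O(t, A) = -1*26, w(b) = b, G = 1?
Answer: 125544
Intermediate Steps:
O(t, A) = -26
D(N, X) = -26*X + N*X (D(N, X) = X*N - 26*X = N*X - 26*X = -26*X + N*X)
D(-204, -544) - w(-424) = -544*(-26 - 204) - 1*(-424) = -544*(-230) + 424 = 125120 + 424 = 125544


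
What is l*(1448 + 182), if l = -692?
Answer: -1127960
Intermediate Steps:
l*(1448 + 182) = -692*(1448 + 182) = -692*1630 = -1127960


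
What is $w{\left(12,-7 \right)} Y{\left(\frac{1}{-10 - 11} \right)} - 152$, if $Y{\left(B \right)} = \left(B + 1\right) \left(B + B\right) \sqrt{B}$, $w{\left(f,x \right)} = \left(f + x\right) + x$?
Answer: $-152 + \frac{80 i \sqrt{21}}{9261} \approx -152.0 + 0.039586 i$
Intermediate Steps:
$w{\left(f,x \right)} = f + 2 x$
$Y{\left(B \right)} = 2 B^{\frac{3}{2}} \left(1 + B\right)$ ($Y{\left(B \right)} = \left(1 + B\right) 2 B \sqrt{B} = 2 B \left(1 + B\right) \sqrt{B} = 2 B^{\frac{3}{2}} \left(1 + B\right)$)
$w{\left(12,-7 \right)} Y{\left(\frac{1}{-10 - 11} \right)} - 152 = \left(12 + 2 \left(-7\right)\right) 2 \left(\frac{1}{-10 - 11}\right)^{\frac{3}{2}} \left(1 + \frac{1}{-10 - 11}\right) - 152 = \left(12 - 14\right) 2 \left(\frac{1}{-21}\right)^{\frac{3}{2}} \left(1 + \frac{1}{-21}\right) - 152 = - 2 \cdot 2 \left(- \frac{1}{21}\right)^{\frac{3}{2}} \left(1 - \frac{1}{21}\right) - 152 = - 2 \cdot 2 \left(- \frac{i \sqrt{21}}{441}\right) \frac{20}{21} - 152 = - 2 \left(- \frac{40 i \sqrt{21}}{9261}\right) - 152 = \frac{80 i \sqrt{21}}{9261} - 152 = -152 + \frac{80 i \sqrt{21}}{9261}$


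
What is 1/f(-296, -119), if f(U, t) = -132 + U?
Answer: -1/428 ≈ -0.0023364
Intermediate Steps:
1/f(-296, -119) = 1/(-132 - 296) = 1/(-428) = -1/428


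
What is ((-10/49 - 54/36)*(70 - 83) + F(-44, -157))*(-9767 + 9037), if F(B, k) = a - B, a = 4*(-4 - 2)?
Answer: -1507815/49 ≈ -30772.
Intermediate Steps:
a = -24 (a = 4*(-6) = -24)
F(B, k) = -24 - B
((-10/49 - 54/36)*(70 - 83) + F(-44, -157))*(-9767 + 9037) = ((-10/49 - 54/36)*(70 - 83) + (-24 - 1*(-44)))*(-9767 + 9037) = ((-10*1/49 - 54*1/36)*(-13) + (-24 + 44))*(-730) = ((-10/49 - 3/2)*(-13) + 20)*(-730) = (-167/98*(-13) + 20)*(-730) = (2171/98 + 20)*(-730) = (4131/98)*(-730) = -1507815/49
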